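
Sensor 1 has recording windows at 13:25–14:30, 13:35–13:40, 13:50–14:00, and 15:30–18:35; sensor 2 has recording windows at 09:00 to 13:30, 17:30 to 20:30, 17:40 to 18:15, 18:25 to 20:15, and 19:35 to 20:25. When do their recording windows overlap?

13:25–13:30, 17:30–18:35

Merge the first list: 13:25–14:30, 15:30–18:35.
Merge the second list: 09:00–13:30, 17:30–20:30.
13:25–14:30 meets the second set on 13:25–13:30.
15:30–18:35 meets the second set on 17:30–18:35.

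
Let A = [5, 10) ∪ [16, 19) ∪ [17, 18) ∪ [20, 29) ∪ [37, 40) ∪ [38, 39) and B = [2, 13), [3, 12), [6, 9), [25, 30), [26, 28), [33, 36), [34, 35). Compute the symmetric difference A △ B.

[2, 5) ∪ [10, 13) ∪ [16, 19) ∪ [20, 25) ∪ [29, 30) ∪ [33, 36) ∪ [37, 40)

Merge the first list: [5, 10), [16, 19), [20, 29), [37, 40).
Merge the second list: [2, 13), [25, 30), [33, 36).
A \ B = [16, 19), [20, 25), [37, 40).
B \ A = [2, 5), [10, 13), [29, 30), [33, 36).
Union of the two gives the symmetric difference.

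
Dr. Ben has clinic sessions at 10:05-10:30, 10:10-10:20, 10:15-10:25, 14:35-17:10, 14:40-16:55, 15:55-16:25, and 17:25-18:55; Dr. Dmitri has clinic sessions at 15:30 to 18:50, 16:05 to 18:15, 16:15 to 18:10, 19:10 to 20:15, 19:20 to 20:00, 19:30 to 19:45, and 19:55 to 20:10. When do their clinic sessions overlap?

15:30–17:10, 17:25–18:50

A, merged: 10:05–10:30, 14:35–17:10, 17:25–18:55.
B, merged: 15:30–18:50, 19:10–20:15.
10:05–10:30: no overlap with the second set.
14:35–17:10 meets the second set on 15:30–17:10.
17:25–18:55 meets the second set on 17:25–18:50.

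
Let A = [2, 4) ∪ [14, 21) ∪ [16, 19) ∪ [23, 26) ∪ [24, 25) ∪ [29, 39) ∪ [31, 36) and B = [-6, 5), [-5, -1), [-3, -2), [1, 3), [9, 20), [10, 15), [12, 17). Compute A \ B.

[20, 21) ∪ [23, 26) ∪ [29, 39)

First set merges to [2, 4), [14, 21), [23, 26), [29, 39).
Second set merges to [-6, 5), [9, 20).
[2, 4): fully covered by B → removed.
[14, 21) minus B → [20, 21).
[23, 26): no B overlap → unchanged.
[29, 39): no B overlap → unchanged.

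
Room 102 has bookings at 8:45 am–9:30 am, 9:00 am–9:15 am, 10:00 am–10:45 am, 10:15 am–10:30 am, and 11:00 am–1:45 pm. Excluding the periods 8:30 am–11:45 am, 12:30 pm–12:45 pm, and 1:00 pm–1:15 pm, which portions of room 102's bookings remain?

Merge the first list: 8:45 am-9:30 am, 10:00 am-10:45 am, 11:00 am-1:45 pm.
8:45 am-9:30 am: fully covered by B → removed.
10:00 am-10:45 am: fully covered by B → removed.
11:00 am-1:45 pm minus B → 11:45 am-12:30 pm, 12:45 pm-1:00 pm, 1:15 pm-1:45 pm.

11:45 am-12:30 pm, 12:45 pm-1:00 pm, 1:15 pm-1:45 pm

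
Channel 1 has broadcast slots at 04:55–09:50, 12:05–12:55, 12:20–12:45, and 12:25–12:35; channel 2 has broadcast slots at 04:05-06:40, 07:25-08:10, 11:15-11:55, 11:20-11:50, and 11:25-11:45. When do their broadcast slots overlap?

A, merged: 04:55–09:50, 12:05–12:55.
B, merged: 04:05–06:40, 07:25–08:10, 11:15–11:55.
04:55–09:50 ∩ B → 04:55–06:40, 07:25–08:10.
12:05–12:55 meets no B interval.

04:55–06:40, 07:25–08:10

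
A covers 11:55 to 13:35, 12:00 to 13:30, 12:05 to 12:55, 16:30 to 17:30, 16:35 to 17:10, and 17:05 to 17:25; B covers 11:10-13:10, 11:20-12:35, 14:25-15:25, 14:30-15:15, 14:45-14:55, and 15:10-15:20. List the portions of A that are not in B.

13:10–13:35, 16:30–17:30

A, merged: 11:55–13:35, 16:30–17:30.
B, merged: 11:10–13:10, 14:25–15:25.
11:55–13:35 with B removed leaves 13:10–13:35.
16:30–17:30 is untouched.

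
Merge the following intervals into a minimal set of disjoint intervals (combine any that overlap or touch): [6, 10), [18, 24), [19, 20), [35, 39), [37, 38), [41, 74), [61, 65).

[6, 10) ∪ [18, 24) ∪ [35, 39) ∪ [41, 74)

[18, 24) is disjoint → start new block.
[19, 20) overlaps/touches [18, 24) → extend to [18, 24).
[35, 39) is disjoint → start new block.
[37, 38) overlaps/touches [35, 39) → extend to [35, 39).
[41, 74) is disjoint → start new block.
[61, 65) overlaps/touches [41, 74) → extend to [41, 74).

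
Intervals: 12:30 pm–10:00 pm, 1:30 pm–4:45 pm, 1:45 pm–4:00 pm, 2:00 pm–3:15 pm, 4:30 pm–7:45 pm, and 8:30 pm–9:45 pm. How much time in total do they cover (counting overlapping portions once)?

9 h 30 min

Merged: 12:30 pm-10:00 pm.
Length: 9 h 30 min.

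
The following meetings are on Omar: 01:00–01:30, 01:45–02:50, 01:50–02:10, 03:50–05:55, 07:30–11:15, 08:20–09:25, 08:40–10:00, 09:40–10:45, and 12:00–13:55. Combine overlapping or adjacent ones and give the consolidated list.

01:00–01:30, 01:45–02:50, 03:50–05:55, 07:30–11:15, 12:00–13:55

01:45–02:50 is disjoint → start new block.
01:50–02:10 overlaps/touches 01:45–02:50 → extend to 01:45–02:50.
03:50–05:55 is disjoint → start new block.
07:30–11:15 is disjoint → start new block.
08:20–09:25 overlaps/touches 07:30–11:15 → extend to 07:30–11:15.
08:40–10:00 overlaps/touches 07:30–11:15 → extend to 07:30–11:15.
09:40–10:45 overlaps/touches 07:30–11:15 → extend to 07:30–11:15.
12:00–13:55 is disjoint → start new block.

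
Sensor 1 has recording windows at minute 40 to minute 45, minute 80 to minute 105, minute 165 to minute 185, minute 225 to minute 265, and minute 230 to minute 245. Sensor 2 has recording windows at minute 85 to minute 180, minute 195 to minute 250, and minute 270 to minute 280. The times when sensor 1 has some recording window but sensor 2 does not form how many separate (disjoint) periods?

4

First set merges to minute 40 to minute 45, minute 80 to minute 105, minute 165 to minute 185, minute 225 to minute 265.
A \ B = minute 40 to minute 45, minute 80 to minute 85, minute 180 to minute 185, minute 250 to minute 265.
That is 4 disjoint pieces.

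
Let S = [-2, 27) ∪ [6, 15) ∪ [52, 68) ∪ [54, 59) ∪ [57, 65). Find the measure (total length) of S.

Merged: [-2, 27), [52, 68).
Lengths: 29 + 16 = 45.

45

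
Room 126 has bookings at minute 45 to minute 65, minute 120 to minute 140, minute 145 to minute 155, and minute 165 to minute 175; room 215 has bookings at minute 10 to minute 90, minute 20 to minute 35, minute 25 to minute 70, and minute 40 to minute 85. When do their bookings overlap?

minute 45 to minute 65

Merge the second list: minute 10 to minute 90.
minute 45 to minute 65 ∩ B → minute 45 to minute 65.
minute 120 to minute 140 meets no B interval.
minute 145 to minute 155 meets no B interval.
minute 165 to minute 175 meets no B interval.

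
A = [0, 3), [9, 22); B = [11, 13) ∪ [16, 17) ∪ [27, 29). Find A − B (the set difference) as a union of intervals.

[0, 3) ∪ [9, 11) ∪ [13, 16) ∪ [17, 22)

[0, 3) is untouched.
[9, 22) with B removed leaves [9, 11), [13, 16), [17, 22).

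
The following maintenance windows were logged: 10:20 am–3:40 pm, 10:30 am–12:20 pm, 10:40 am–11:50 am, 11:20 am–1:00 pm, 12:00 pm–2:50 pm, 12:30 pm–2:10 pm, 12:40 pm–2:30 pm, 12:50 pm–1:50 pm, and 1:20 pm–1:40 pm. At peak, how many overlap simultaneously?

Walk the sorted start/end points keeping a running depth.
The depth first hits 6 at 12:50 pm.

6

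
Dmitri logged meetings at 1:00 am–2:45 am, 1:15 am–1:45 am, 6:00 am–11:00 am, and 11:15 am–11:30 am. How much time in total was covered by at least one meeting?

Merged: 1:00 am–2:45 am, 6:00 am–11:00 am, 11:15 am–11:30 am.
Lengths: 1 h 45 min + 5 h + 15 min = 7 h.

7 h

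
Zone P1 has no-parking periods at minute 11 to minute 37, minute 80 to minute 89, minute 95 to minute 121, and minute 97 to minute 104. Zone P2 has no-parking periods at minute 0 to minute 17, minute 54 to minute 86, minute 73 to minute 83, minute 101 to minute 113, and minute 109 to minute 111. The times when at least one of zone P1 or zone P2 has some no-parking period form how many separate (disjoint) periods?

A, merged: minute 11 to minute 37, minute 80 to minute 89, minute 95 to minute 121.
B, merged: minute 0 to minute 17, minute 54 to minute 86, minute 101 to minute 113.
A ∪ B = minute 0 to minute 37, minute 54 to minute 89, minute 95 to minute 121.
That is 3 disjoint pieces.

3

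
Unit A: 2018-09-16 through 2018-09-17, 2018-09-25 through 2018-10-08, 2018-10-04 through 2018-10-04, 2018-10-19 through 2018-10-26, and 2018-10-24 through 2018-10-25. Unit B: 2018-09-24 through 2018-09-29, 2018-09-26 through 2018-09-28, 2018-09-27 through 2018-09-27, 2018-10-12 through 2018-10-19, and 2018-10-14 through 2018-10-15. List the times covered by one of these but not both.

A, merged: 2018-09-16 through 2018-09-17, 2018-09-25 through 2018-10-08, 2018-10-19 through 2018-10-26.
B, merged: 2018-09-24 through 2018-09-29, 2018-10-12 through 2018-10-19.
A but not B: 2018-09-16 through 2018-09-17, 2018-09-30 through 2018-10-08, 2018-10-20 through 2018-10-26.
B but not A: 2018-09-24 through 2018-09-24, 2018-10-12 through 2018-10-18.
Combining gives A △ B.

2018-09-16 through 2018-09-17, 2018-09-24 through 2018-09-24, 2018-09-30 through 2018-10-08, 2018-10-12 through 2018-10-18, 2018-10-20 through 2018-10-26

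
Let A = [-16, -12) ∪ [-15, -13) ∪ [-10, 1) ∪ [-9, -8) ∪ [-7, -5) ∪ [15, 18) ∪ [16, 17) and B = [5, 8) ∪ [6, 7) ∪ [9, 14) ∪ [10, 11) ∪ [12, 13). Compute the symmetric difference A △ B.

[-16, -12) ∪ [-10, 1) ∪ [5, 8) ∪ [9, 14) ∪ [15, 18)

First set merges to [-16, -12), [-10, 1), [15, 18).
Second set merges to [5, 8), [9, 14).
Only in the first: [-16, -12), [-10, 1), [15, 18).
Only in the second: [5, 8), [9, 14).
Together these are the periods covered by exactly one.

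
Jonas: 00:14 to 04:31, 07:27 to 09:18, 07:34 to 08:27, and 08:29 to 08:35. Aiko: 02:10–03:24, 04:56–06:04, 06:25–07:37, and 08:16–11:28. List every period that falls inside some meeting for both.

02:10-03:24, 07:27-07:37, 08:16-09:18

First set merges to 00:14-04:31, 07:27-09:18.
00:14-04:31 overlaps B on 02:10-03:24.
07:27-09:18 overlaps B on 07:27-07:37, 08:16-09:18.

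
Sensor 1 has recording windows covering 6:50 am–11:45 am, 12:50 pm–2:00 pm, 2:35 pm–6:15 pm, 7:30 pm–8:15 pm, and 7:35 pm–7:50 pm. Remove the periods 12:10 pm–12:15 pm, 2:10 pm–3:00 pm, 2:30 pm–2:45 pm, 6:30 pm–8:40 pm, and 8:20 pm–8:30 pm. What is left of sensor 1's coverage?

6:50 am-11:45 am, 12:50 pm-2:00 pm, 3:00 pm-6:15 pm

First set merges to 6:50 am-11:45 am, 12:50 pm-2:00 pm, 2:35 pm-6:15 pm, 7:30 pm-8:15 pm.
Second set merges to 12:10 pm-12:15 pm, 2:10 pm-3:00 pm, 6:30 pm-8:40 pm.
6:50 am-11:45 am is untouched.
12:50 pm-2:00 pm is untouched.
2:35 pm-6:15 pm with B removed leaves 3:00 pm-6:15 pm.
7:30 pm-8:15 pm lies entirely inside B → drops out.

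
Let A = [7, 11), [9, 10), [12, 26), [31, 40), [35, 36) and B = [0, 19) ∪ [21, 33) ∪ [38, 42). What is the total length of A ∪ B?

42

A, merged: [7, 11), [12, 26), [31, 40).
A ∪ B = [0, 42).
Total: 42.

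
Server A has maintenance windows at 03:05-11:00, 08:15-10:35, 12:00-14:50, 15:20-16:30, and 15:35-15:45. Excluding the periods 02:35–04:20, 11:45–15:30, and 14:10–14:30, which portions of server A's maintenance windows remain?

A, merged: 03:05-11:00, 12:00-14:50, 15:20-16:30.
B, merged: 02:35-04:20, 11:45-15:30.
03:05-11:00 minus B → 04:20-11:00.
12:00-14:50: fully covered by B → removed.
15:20-16:30 minus B → 15:30-16:30.

04:20-11:00, 15:30-16:30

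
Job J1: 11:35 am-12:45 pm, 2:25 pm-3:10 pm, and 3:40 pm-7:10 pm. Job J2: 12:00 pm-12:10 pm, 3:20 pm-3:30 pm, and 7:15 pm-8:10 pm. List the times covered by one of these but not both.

11:35 am–12:00 pm, 12:10 pm–12:45 pm, 2:25 pm–3:10 pm, 3:20 pm–3:30 pm, 3:40 pm–7:10 pm, 7:15 pm–8:10 pm

Only in the first: 11:35 am–12:00 pm, 12:10 pm–12:45 pm, 2:25 pm–3:10 pm, 3:40 pm–7:10 pm.
Only in the second: 3:20 pm–3:30 pm, 7:15 pm–8:10 pm.
Together these are the periods covered by exactly one.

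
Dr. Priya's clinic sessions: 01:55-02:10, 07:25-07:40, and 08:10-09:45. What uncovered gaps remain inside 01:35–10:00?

01:35–01:55, 02:10–07:25, 07:40–08:10, 09:45–10:00

Covered (merged): 01:55–02:10, 07:25–07:40, 08:10–09:45.
Uncovered inside 01:35–10:00: 01:35–01:55, 02:10–07:25, 07:40–08:10, 09:45–10:00.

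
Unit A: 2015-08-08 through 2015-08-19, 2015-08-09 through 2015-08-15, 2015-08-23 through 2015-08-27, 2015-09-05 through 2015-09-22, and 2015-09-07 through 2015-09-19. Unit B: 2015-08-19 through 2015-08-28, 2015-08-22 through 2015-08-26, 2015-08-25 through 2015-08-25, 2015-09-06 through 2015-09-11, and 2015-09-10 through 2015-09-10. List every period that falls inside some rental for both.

A, merged: 2015-08-08 through 2015-08-19, 2015-08-23 through 2015-08-27, 2015-09-05 through 2015-09-22.
B, merged: 2015-08-19 through 2015-08-28, 2015-09-06 through 2015-09-11.
2015-08-08 through 2015-08-19 overlaps B on 2015-08-19 through 2015-08-19.
2015-08-23 through 2015-08-27 overlaps B on 2015-08-23 through 2015-08-27.
2015-09-05 through 2015-09-22 overlaps B on 2015-09-06 through 2015-09-11.

2015-08-19 through 2015-08-19, 2015-08-23 through 2015-08-27, 2015-09-06 through 2015-09-11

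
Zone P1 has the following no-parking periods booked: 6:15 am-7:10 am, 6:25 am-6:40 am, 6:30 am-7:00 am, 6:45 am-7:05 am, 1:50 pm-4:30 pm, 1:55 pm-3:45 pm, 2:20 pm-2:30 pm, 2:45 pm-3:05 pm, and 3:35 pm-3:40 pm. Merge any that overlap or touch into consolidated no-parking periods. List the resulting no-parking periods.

6:25 am–6:40 am overlaps/touches 6:15 am–7:10 am → extend to 6:15 am–7:10 am.
6:30 am–7:00 am overlaps/touches 6:15 am–7:10 am → extend to 6:15 am–7:10 am.
6:45 am–7:05 am overlaps/touches 6:15 am–7:10 am → extend to 6:15 am–7:10 am.
1:50 pm–4:30 pm is disjoint → start new block.
1:55 pm–3:45 pm overlaps/touches 1:50 pm–4:30 pm → extend to 1:50 pm–4:30 pm.
2:20 pm–2:30 pm overlaps/touches 1:50 pm–4:30 pm → extend to 1:50 pm–4:30 pm.
2:45 pm–3:05 pm overlaps/touches 1:50 pm–4:30 pm → extend to 1:50 pm–4:30 pm.
3:35 pm–3:40 pm overlaps/touches 1:50 pm–4:30 pm → extend to 1:50 pm–4:30 pm.

6:15 am–7:10 am, 1:50 pm–4:30 pm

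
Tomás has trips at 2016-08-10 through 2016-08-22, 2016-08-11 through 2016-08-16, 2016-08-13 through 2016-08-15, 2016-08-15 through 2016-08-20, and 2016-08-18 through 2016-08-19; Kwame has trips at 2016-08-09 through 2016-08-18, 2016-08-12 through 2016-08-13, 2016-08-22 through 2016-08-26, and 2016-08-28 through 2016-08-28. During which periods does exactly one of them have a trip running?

First set merges to 2016-08-10 through 2016-08-22.
Second set merges to 2016-08-09 through 2016-08-18, 2016-08-22 through 2016-08-26, 2016-08-28 through 2016-08-28.
Only in the first: 2016-08-19 through 2016-08-21.
Only in the second: 2016-08-09 through 2016-08-09, 2016-08-23 through 2016-08-26, 2016-08-28 through 2016-08-28.
Together these are the periods covered by exactly one.

2016-08-09 through 2016-08-09, 2016-08-19 through 2016-08-21, 2016-08-23 through 2016-08-26, 2016-08-28 through 2016-08-28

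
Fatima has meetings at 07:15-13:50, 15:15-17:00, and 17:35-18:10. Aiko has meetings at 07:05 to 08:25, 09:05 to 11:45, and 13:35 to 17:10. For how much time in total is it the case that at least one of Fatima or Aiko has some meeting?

10 h 40 min

A ∪ B = 07:05–17:10, 17:35–18:10.
Total: 10 h 5 min + 35 min = 10 h 40 min.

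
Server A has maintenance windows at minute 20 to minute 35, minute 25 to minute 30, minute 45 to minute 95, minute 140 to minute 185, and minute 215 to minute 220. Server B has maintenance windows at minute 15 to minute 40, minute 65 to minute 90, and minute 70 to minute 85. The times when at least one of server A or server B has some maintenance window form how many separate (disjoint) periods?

First set merges to minute 20 to minute 35, minute 45 to minute 95, minute 140 to minute 185, minute 215 to minute 220.
Second set merges to minute 15 to minute 40, minute 65 to minute 90.
A ∪ B = minute 15 to minute 40, minute 45 to minute 95, minute 140 to minute 185, minute 215 to minute 220.
That is 4 disjoint pieces.

4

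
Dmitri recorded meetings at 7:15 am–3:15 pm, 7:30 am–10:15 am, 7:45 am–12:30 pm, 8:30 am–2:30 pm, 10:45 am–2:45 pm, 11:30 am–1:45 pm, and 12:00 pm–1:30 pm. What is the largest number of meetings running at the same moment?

Sweep endpoints in order; track running count of active intervals.
Peak of 6 reached at 12:00 pm.

6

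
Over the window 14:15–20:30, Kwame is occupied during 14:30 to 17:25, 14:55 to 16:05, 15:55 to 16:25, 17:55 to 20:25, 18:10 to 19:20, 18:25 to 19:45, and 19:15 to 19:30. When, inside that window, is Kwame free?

Covered (merged): 14:30–17:25, 17:55–20:25.
Complement within 14:15–20:30: 14:15–14:30, 17:25–17:55, 20:25–20:30.

14:15–14:30, 17:25–17:55, 20:25–20:30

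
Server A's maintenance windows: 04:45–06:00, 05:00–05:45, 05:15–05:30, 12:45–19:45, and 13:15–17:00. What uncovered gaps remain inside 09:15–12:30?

After merging, the occupied span is 04:45-06:00, 12:45-19:45.
Complement within 09:15-12:30: 09:15-12:30.

09:15-12:30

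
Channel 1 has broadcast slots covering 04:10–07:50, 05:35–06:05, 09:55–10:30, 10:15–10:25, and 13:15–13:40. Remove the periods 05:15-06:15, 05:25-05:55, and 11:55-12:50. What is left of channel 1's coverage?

First set merges to 04:10–07:50, 09:55–10:30, 13:15–13:40.
Second set merges to 05:15–06:15, 11:55–12:50.
04:10–07:50 \ B = 04:10–05:15, 06:15–07:50.
09:55–10:30: nothing removed.
13:15–13:40: nothing removed.

04:10–05:15, 06:15–07:50, 09:55–10:30, 13:15–13:40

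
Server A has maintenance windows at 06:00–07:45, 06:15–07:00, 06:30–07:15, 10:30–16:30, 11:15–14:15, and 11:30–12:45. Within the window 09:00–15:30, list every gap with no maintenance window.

09:00–10:30

Covered (merged): 06:00–07:45, 10:30–16:30.
Uncovered inside 09:00–15:30: 09:00–10:30.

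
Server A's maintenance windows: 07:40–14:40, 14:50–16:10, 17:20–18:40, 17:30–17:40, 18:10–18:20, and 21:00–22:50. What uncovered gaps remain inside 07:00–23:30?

07:00-07:40, 14:40-14:50, 16:10-17:20, 18:40-21:00, 22:50-23:30

The merged coverage is 07:40-14:40, 14:50-16:10, 17:20-18:40, 21:00-22:50.
Complement within 07:00-23:30: 07:00-07:40, 14:40-14:50, 16:10-17:20, 18:40-21:00, 22:50-23:30.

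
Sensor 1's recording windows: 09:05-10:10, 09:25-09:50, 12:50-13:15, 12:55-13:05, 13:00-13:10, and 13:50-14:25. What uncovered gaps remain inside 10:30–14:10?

After merging, the occupied span is 09:05–10:10, 12:50–13:15, 13:50–14:25.
Gaps within 10:30–14:10: 10:30–12:50, 13:15–13:50.

10:30–12:50, 13:15–13:50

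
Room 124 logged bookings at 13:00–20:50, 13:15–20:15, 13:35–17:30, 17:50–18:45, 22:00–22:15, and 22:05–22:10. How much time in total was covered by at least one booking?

Merged: 13:00-20:50, 22:00-22:15.
Lengths: 7 h 50 min + 15 min = 8 h 5 min.

8 h 5 min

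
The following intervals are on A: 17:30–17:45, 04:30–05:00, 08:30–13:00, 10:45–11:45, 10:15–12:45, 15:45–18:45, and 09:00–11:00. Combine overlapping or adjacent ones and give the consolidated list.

Sort by start: 04:30-05:00, 08:30-13:00, 09:00-11:00, 10:15-12:45, 10:45-11:45, 15:45-18:45, 17:30-17:45.
08:30-13:00 is disjoint → start new block.
09:00-11:00 overlaps/touches 08:30-13:00 → extend to 08:30-13:00.
10:15-12:45 overlaps/touches 08:30-13:00 → extend to 08:30-13:00.
10:45-11:45 overlaps/touches 08:30-13:00 → extend to 08:30-13:00.
15:45-18:45 is disjoint → start new block.
17:30-17:45 overlaps/touches 15:45-18:45 → extend to 15:45-18:45.

04:30-05:00, 08:30-13:00, 15:45-18:45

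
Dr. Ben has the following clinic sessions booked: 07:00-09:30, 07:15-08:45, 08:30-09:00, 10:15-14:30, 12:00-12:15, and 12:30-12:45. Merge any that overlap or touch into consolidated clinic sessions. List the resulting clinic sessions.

07:15–08:45 overlaps/touches 07:00–09:30 → extend to 07:00–09:30.
08:30–09:00 overlaps/touches 07:00–09:30 → extend to 07:00–09:30.
10:15–14:30 is disjoint → start new block.
12:00–12:15 overlaps/touches 10:15–14:30 → extend to 10:15–14:30.
12:30–12:45 overlaps/touches 10:15–14:30 → extend to 10:15–14:30.

07:00–09:30, 10:15–14:30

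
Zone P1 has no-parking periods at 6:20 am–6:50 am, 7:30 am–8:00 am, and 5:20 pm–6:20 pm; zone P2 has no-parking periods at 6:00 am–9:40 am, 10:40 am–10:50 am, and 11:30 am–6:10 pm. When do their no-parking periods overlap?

6:20 am–6:50 am ∩ B → 6:20 am–6:50 am.
7:30 am–8:00 am ∩ B → 7:30 am–8:00 am.
5:20 pm–6:20 pm ∩ B → 5:20 pm–6:10 pm.

6:20 am–6:50 am, 7:30 am–8:00 am, 5:20 pm–6:10 pm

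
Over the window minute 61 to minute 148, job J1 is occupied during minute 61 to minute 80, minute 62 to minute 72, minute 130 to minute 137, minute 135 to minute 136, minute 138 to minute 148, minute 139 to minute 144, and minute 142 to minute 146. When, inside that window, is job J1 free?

minute 80 to minute 130, minute 137 to minute 138

After merging, the occupied span is minute 61 to minute 80, minute 130 to minute 137, minute 138 to minute 148.
Uncovered inside minute 61 to minute 148: minute 80 to minute 130, minute 137 to minute 138.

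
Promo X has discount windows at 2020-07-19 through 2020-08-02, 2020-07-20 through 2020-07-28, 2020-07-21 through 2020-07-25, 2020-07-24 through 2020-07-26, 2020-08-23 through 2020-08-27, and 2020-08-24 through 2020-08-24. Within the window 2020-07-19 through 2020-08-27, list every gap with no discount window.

Covered (merged): 2020-07-19 through 2020-08-02, 2020-08-23 through 2020-08-27.
Gaps within 2020-07-19 through 2020-08-27: 2020-08-03 through 2020-08-22.

2020-08-03 through 2020-08-22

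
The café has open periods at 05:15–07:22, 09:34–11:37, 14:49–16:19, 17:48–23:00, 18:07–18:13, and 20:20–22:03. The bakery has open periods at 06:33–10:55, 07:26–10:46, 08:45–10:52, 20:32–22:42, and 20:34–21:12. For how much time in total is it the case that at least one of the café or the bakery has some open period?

Merge the first list: 05:15–07:22, 09:34–11:37, 14:49–16:19, 17:48–23:00.
Merge the second list: 06:33–10:55, 20:32–22:42.
A ∪ B = 05:15–11:37, 14:49–16:19, 17:48–23:00.
Total: 6 h 22 min + 1 h 30 min + 5 h 12 min = 13 h 4 min.

13 h 4 min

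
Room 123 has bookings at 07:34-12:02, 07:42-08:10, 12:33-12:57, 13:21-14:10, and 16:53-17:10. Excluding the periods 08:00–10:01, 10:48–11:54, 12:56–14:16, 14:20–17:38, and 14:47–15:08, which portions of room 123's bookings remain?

A, merged: 07:34–12:02, 12:33–12:57, 13:21–14:10, 16:53–17:10.
B, merged: 08:00–10:01, 10:48–11:54, 12:56–14:16, 14:20–17:38.
07:34–12:02 with B removed leaves 07:34–08:00, 10:01–10:48, 11:54–12:02.
12:33–12:57 with B removed leaves 12:33–12:56.
13:21–14:10 lies entirely inside B → drops out.
16:53–17:10 lies entirely inside B → drops out.

07:34–08:00, 10:01–10:48, 11:54–12:02, 12:33–12:56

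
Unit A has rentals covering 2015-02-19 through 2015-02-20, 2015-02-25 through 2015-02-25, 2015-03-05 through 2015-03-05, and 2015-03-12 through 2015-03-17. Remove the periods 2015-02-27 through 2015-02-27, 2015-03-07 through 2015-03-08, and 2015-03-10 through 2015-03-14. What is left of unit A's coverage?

2015-02-19 through 2015-02-20: no B overlap → unchanged.
2015-02-25 through 2015-02-25: no B overlap → unchanged.
2015-03-05 through 2015-03-05: no B overlap → unchanged.
2015-03-12 through 2015-03-17 minus B → 2015-03-15 through 2015-03-17.

2015-02-19 through 2015-02-20, 2015-02-25 through 2015-02-25, 2015-03-05 through 2015-03-05, 2015-03-15 through 2015-03-17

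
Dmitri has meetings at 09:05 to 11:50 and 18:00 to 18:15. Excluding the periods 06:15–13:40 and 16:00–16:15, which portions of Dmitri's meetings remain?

18:00–18:15

09:05–11:50: entirely removed.
18:00–18:15: nothing removed.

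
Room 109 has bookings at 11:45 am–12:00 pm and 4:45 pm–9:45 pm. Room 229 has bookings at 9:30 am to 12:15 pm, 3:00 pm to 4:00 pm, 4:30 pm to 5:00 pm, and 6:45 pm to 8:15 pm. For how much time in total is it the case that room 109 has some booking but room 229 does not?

A \ B = 5:00 pm–6:45 pm, 8:15 pm–9:45 pm.
Total: 1 h 45 min + 1 h 30 min = 3 h 15 min.

3 h 15 min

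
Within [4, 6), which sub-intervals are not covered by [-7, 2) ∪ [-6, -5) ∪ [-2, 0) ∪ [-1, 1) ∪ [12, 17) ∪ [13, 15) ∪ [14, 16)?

[4, 6)

Covered (merged): [-7, 2), [12, 17).
Uncovered inside [4, 6): [4, 6).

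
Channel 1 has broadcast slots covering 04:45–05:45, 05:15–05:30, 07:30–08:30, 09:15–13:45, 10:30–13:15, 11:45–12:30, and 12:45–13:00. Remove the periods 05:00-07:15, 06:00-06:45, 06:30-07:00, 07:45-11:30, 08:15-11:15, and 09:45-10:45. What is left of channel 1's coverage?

A, merged: 04:45–05:45, 07:30–08:30, 09:15–13:45.
B, merged: 05:00–07:15, 07:45–11:30.
04:45–05:45 \ B = 04:45–05:00.
07:30–08:30 \ B = 07:30–07:45.
09:15–13:45 \ B = 11:30–13:45.

04:45–05:00, 07:30–07:45, 11:30–13:45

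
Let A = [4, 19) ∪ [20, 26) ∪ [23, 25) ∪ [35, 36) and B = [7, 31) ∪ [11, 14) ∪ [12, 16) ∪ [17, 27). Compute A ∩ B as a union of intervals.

First set merges to [4, 19), [20, 26), [35, 36).
Second set merges to [7, 31).
[4, 19) overlaps B on [7, 19).
[20, 26) overlaps B on [20, 26).
[35, 36) falls entirely outside B.

[7, 19) ∪ [20, 26)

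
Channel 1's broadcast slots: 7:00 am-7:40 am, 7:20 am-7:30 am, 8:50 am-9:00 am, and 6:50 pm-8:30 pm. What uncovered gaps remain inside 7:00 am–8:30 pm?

7:40 am–8:50 am, 9:00 am–6:50 pm

After merging, the occupied span is 7:00 am–7:40 am, 8:50 am–9:00 am, 6:50 pm–8:30 pm.
Gaps within 7:00 am–8:30 pm: 7:40 am–8:50 am, 9:00 am–6:50 pm.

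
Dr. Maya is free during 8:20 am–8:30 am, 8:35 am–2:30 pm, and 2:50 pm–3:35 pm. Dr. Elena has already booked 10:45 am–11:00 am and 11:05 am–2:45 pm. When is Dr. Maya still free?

8:20 am–8:30 am: no B overlap → unchanged.
8:35 am–2:30 pm minus B → 8:35 am–10:45 am, 11:00 am–11:05 am.
2:50 pm–3:35 pm: no B overlap → unchanged.

8:20 am–8:30 am, 8:35 am–10:45 am, 11:00 am–11:05 am, 2:50 pm–3:35 pm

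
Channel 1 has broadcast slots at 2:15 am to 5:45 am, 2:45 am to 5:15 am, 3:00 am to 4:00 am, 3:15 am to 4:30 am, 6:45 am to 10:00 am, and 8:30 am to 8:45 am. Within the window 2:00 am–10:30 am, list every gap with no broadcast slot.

The merged coverage is 2:15 am–5:45 am, 6:45 am–10:00 am.
Complement within 2:00 am–10:30 am: 2:00 am–2:15 am, 5:45 am–6:45 am, 10:00 am–10:30 am.

2:00 am–2:15 am, 5:45 am–6:45 am, 10:00 am–10:30 am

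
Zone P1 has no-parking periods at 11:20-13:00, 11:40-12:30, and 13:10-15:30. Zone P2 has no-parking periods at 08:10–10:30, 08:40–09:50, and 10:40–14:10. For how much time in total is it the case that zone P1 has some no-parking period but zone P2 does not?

1 h 20 min

First set merges to 11:20–13:00, 13:10–15:30.
Second set merges to 08:10–10:30, 10:40–14:10.
A \ B = 14:10–15:30.
Total: 1 h 20 min.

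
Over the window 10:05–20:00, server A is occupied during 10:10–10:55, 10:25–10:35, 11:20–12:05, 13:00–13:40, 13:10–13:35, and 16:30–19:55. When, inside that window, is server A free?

10:05-10:10, 10:55-11:20, 12:05-13:00, 13:40-16:30, 19:55-20:00

After merging, the occupied span is 10:10-10:55, 11:20-12:05, 13:00-13:40, 16:30-19:55.
Gaps within 10:05-20:00: 10:05-10:10, 10:55-11:20, 12:05-13:00, 13:40-16:30, 19:55-20:00.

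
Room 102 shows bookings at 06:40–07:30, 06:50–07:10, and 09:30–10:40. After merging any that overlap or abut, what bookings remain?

06:50–07:10 overlaps/touches 06:40–07:30 → extend to 06:40–07:30.
09:30–10:40 is disjoint → start new block.

06:40–07:30, 09:30–10:40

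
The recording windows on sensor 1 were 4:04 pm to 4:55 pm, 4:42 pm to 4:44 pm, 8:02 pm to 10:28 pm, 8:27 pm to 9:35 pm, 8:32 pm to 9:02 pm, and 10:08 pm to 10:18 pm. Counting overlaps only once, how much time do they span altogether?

Merged: 4:04 pm–4:55 pm, 8:02 pm–10:28 pm.
Lengths: 51 min + 2 h 26 min = 3 h 17 min.

3 h 17 min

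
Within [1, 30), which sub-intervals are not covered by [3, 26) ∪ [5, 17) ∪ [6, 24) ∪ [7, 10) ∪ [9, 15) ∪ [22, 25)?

[1, 3) ∪ [26, 30)

The merged coverage is [3, 26).
Gaps within [1, 30): [1, 3), [26, 30).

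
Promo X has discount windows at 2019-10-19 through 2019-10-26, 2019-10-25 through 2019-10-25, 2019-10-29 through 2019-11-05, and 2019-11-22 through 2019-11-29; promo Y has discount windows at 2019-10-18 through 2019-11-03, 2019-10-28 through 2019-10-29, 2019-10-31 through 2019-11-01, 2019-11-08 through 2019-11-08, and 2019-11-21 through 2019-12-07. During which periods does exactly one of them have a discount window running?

2019-10-18 through 2019-10-18, 2019-10-27 through 2019-10-28, 2019-11-04 through 2019-11-05, 2019-11-08 through 2019-11-08, 2019-11-21 through 2019-11-21, 2019-11-30 through 2019-12-07

First set merges to 2019-10-19 through 2019-10-26, 2019-10-29 through 2019-11-05, 2019-11-22 through 2019-11-29.
Second set merges to 2019-10-18 through 2019-11-03, 2019-11-08 through 2019-11-08, 2019-11-21 through 2019-12-07.
A but not B: 2019-11-04 through 2019-11-05.
B but not A: 2019-10-18 through 2019-10-18, 2019-10-27 through 2019-10-28, 2019-11-08 through 2019-11-08, 2019-11-21 through 2019-11-21, 2019-11-30 through 2019-12-07.
Combining gives A △ B.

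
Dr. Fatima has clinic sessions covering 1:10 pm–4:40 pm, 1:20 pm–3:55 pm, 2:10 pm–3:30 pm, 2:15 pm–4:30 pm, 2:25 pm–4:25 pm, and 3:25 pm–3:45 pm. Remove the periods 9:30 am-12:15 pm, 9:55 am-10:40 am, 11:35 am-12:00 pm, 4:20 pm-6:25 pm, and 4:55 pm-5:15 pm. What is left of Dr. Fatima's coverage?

1:10 pm–4:20 pm

A, merged: 1:10 pm–4:40 pm.
B, merged: 9:30 am–12:15 pm, 4:20 pm–6:25 pm.
1:10 pm–4:40 pm minus B → 1:10 pm–4:20 pm.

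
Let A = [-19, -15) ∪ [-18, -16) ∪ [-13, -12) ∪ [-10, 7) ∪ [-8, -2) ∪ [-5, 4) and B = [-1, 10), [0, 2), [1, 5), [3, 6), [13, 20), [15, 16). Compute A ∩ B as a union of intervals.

First set merges to [-19, -15), [-13, -12), [-10, 7).
Second set merges to [-1, 10), [13, 20).
[-19, -15) meets no B interval.
[-13, -12) meets no B interval.
[-10, 7) ∩ B → [-1, 7).

[-1, 7)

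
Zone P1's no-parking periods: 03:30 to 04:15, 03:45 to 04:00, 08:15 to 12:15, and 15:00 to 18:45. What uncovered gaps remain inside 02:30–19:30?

The merged coverage is 03:30–04:15, 08:15–12:15, 15:00–18:45.
Complement within 02:30–19:30: 02:30–03:30, 04:15–08:15, 12:15–15:00, 18:45–19:30.

02:30–03:30, 04:15–08:15, 12:15–15:00, 18:45–19:30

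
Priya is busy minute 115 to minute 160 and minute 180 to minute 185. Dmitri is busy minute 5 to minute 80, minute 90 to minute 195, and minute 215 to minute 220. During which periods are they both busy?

minute 115 to minute 160 overlaps B on minute 115 to minute 160.
minute 180 to minute 185 overlaps B on minute 180 to minute 185.

minute 115 to minute 160, minute 180 to minute 185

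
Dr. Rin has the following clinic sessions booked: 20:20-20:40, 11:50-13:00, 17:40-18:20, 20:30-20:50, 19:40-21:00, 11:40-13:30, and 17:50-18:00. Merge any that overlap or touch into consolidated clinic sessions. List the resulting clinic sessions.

11:40–13:30, 17:40–18:20, 19:40–21:00

Sort by start: 11:40–13:30, 11:50–13:00, 17:40–18:20, 17:50–18:00, 19:40–21:00, 20:20–20:40, 20:30–20:50.
11:50–13:00 overlaps/touches 11:40–13:30 → extend to 11:40–13:30.
17:40–18:20 is disjoint → start new block.
17:50–18:00 overlaps/touches 17:40–18:20 → extend to 17:40–18:20.
19:40–21:00 is disjoint → start new block.
20:20–20:40 overlaps/touches 19:40–21:00 → extend to 19:40–21:00.
20:30–20:50 overlaps/touches 19:40–21:00 → extend to 19:40–21:00.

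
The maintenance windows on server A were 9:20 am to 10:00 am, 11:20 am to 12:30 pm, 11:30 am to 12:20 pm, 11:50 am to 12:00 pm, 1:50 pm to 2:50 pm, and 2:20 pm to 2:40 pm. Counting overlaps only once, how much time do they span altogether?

2 h 50 min

Merged: 9:20 am-10:00 am, 11:20 am-12:30 pm, 1:50 pm-2:50 pm.
Lengths: 40 min + 1 h 10 min + 1 h = 2 h 50 min.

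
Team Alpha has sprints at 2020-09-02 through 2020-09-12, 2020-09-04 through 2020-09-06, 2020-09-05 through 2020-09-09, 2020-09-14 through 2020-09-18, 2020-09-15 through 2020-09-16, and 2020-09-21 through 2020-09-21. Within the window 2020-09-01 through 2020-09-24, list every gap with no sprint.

2020-09-01 through 2020-09-01, 2020-09-13 through 2020-09-13, 2020-09-19 through 2020-09-20, 2020-09-22 through 2020-09-24

After merging, the occupied span is 2020-09-02 through 2020-09-12, 2020-09-14 through 2020-09-18, 2020-09-21 through 2020-09-21.
Gaps within 2020-09-01 through 2020-09-24: 2020-09-01 through 2020-09-01, 2020-09-13 through 2020-09-13, 2020-09-19 through 2020-09-20, 2020-09-22 through 2020-09-24.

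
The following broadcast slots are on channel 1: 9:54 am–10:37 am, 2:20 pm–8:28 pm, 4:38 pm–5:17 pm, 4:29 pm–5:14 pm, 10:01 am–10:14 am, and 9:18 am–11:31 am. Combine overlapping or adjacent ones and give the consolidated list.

9:18 am–11:31 am, 2:20 pm–8:28 pm

Sort by start: 9:18 am–11:31 am, 9:54 am–10:37 am, 10:01 am–10:14 am, 2:20 pm–8:28 pm, 4:29 pm–5:14 pm, 4:38 pm–5:17 pm.
9:54 am–10:37 am overlaps/touches 9:18 am–11:31 am → extend to 9:18 am–11:31 am.
10:01 am–10:14 am overlaps/touches 9:18 am–11:31 am → extend to 9:18 am–11:31 am.
2:20 pm–8:28 pm is disjoint → start new block.
4:29 pm–5:14 pm overlaps/touches 2:20 pm–8:28 pm → extend to 2:20 pm–8:28 pm.
4:38 pm–5:17 pm overlaps/touches 2:20 pm–8:28 pm → extend to 2:20 pm–8:28 pm.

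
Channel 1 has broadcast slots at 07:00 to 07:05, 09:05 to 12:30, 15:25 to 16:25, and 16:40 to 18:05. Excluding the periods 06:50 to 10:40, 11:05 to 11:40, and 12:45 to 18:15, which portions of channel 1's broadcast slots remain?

10:40–11:05, 11:40–12:30

07:00–07:05: entirely removed.
09:05–12:30 \ B = 10:40–11:05, 11:40–12:30.
15:25–16:25: entirely removed.
16:40–18:05: entirely removed.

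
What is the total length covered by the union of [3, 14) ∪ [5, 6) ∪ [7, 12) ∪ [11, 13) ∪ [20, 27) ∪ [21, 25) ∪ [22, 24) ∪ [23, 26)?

18

Merged: [3, 14), [20, 27).
Lengths: 11 + 7 = 18.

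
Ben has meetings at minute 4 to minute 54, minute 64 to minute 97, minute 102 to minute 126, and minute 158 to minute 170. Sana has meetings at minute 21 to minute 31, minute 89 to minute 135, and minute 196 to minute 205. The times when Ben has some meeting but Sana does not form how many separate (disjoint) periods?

4

A \ B = minute 4 to minute 21, minute 31 to minute 54, minute 64 to minute 89, minute 158 to minute 170.
That is 4 disjoint pieces.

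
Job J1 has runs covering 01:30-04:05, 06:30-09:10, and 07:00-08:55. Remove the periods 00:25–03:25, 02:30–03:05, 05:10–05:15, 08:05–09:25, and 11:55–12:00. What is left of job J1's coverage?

Merge the first list: 01:30–04:05, 06:30–09:10.
Merge the second list: 00:25–03:25, 05:10–05:15, 08:05–09:25, 11:55–12:00.
01:30–04:05 with B removed leaves 03:25–04:05.
06:30–09:10 with B removed leaves 06:30–08:05.

03:25–04:05, 06:30–08:05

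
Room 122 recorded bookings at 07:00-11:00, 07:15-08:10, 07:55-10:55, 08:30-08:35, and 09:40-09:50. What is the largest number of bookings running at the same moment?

At 07:55, 3 of the intervals are simultaneously active.
No point has more.

3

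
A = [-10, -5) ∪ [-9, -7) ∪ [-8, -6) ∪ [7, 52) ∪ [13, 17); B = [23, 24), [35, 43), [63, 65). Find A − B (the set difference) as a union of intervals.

[-10, -5) ∪ [7, 23) ∪ [24, 35) ∪ [43, 52)

Merge the first list: [-10, -5), [7, 52).
[-10, -5): nothing removed.
[7, 52) \ B = [7, 23), [24, 35), [43, 52).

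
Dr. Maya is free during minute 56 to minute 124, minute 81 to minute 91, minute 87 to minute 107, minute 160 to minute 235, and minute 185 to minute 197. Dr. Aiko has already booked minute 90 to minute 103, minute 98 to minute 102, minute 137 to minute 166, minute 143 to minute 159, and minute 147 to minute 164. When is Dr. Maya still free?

minute 56 to minute 90, minute 103 to minute 124, minute 166 to minute 235

A, merged: minute 56 to minute 124, minute 160 to minute 235.
B, merged: minute 90 to minute 103, minute 137 to minute 166.
minute 56 to minute 124 minus B → minute 56 to minute 90, minute 103 to minute 124.
minute 160 to minute 235 minus B → minute 166 to minute 235.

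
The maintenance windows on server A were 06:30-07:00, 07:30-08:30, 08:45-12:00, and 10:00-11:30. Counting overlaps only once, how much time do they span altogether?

Merged: 06:30–07:00, 07:30–08:30, 08:45–12:00.
Lengths: 30 min + 1 h + 3 h 15 min = 4 h 45 min.

4 h 45 min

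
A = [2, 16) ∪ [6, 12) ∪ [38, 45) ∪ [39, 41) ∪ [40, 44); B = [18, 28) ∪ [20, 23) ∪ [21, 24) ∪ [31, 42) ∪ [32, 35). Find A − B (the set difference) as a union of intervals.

[2, 16) ∪ [42, 45)

First set merges to [2, 16), [38, 45).
Second set merges to [18, 28), [31, 42).
[2, 16): no B overlap → unchanged.
[38, 45) minus B → [42, 45).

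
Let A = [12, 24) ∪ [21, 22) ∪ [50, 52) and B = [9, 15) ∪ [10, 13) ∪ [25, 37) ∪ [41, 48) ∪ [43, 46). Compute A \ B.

[15, 24) ∪ [50, 52)

Merge the first list: [12, 24), [50, 52).
Merge the second list: [9, 15), [25, 37), [41, 48).
[12, 24) with B removed leaves [15, 24).
[50, 52) is untouched.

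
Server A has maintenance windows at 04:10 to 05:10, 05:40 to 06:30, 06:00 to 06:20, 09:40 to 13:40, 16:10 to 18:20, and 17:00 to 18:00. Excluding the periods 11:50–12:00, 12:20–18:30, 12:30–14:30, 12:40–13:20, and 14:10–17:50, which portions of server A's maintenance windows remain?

Merge the first list: 04:10–05:10, 05:40–06:30, 09:40–13:40, 16:10–18:20.
Merge the second list: 11:50–12:00, 12:20–18:30.
04:10–05:10 is untouched.
05:40–06:30 is untouched.
09:40–13:40 with B removed leaves 09:40–11:50, 12:00–12:20.
16:10–18:20 lies entirely inside B → drops out.

04:10–05:10, 05:40–06:30, 09:40–11:50, 12:00–12:20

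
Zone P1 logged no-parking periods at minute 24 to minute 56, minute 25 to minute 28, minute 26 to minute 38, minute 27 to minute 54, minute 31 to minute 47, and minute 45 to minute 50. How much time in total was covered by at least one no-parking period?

Merged: minute 24 to minute 56.
Length: 32 minutes.

32 minutes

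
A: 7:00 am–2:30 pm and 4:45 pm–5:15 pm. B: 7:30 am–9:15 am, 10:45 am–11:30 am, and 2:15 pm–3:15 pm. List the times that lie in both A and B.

7:30 am-9:15 am, 10:45 am-11:30 am, 2:15 pm-2:30 pm

7:00 am-2:30 pm ∩ B → 7:30 am-9:15 am, 10:45 am-11:30 am, 2:15 pm-2:30 pm.
4:45 pm-5:15 pm meets no B interval.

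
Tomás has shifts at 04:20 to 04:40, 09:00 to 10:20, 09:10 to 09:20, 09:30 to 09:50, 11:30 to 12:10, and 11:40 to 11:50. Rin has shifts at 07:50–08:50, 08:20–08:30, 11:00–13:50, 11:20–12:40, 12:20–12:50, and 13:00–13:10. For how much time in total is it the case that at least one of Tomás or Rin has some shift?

Merge the first list: 04:20-04:40, 09:00-10:20, 11:30-12:10.
Merge the second list: 07:50-08:50, 11:00-13:50.
A ∪ B = 04:20-04:40, 07:50-08:50, 09:00-10:20, 11:00-13:50.
Total: 20 min + 1 h + 1 h 20 min + 2 h 50 min = 5 h 30 min.

5 h 30 min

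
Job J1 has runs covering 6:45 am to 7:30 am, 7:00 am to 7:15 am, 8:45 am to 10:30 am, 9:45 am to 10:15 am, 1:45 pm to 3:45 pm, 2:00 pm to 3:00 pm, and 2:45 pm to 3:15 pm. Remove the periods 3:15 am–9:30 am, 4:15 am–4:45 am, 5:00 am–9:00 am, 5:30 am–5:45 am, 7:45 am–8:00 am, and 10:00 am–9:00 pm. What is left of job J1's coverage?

Merge the first list: 6:45 am–7:30 am, 8:45 am–10:30 am, 1:45 pm–3:45 pm.
Merge the second list: 3:15 am–9:30 am, 10:00 am–9:00 pm.
6:45 am–7:30 am: entirely removed.
8:45 am–10:30 am \ B = 9:30 am–10:00 am.
1:45 pm–3:45 pm: entirely removed.

9:30 am–10:00 am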